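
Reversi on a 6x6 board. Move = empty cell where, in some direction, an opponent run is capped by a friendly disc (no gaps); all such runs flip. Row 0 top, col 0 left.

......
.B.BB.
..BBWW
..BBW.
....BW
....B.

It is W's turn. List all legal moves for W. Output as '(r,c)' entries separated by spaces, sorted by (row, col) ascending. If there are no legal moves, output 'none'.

(0,0): no bracket -> illegal
(0,1): no bracket -> illegal
(0,2): flips 1 -> legal
(0,3): flips 1 -> legal
(0,4): flips 1 -> legal
(0,5): no bracket -> illegal
(1,0): no bracket -> illegal
(1,2): flips 1 -> legal
(1,5): no bracket -> illegal
(2,0): no bracket -> illegal
(2,1): flips 2 -> legal
(3,1): flips 2 -> legal
(3,5): no bracket -> illegal
(4,1): no bracket -> illegal
(4,2): flips 1 -> legal
(4,3): flips 1 -> legal
(5,3): no bracket -> illegal
(5,5): no bracket -> illegal

Answer: (0,2) (0,3) (0,4) (1,2) (2,1) (3,1) (4,2) (4,3)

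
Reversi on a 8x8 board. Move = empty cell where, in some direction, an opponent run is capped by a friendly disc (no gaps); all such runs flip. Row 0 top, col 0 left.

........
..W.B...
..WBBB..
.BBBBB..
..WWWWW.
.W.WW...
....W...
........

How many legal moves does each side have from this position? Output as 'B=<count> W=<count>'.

Answer: B=15 W=8

Derivation:
-- B to move --
(0,1): flips 1 -> legal
(0,2): flips 2 -> legal
(0,3): no bracket -> illegal
(1,1): flips 1 -> legal
(1,3): flips 1 -> legal
(2,1): flips 1 -> legal
(3,6): no bracket -> illegal
(3,7): no bracket -> illegal
(4,0): no bracket -> illegal
(4,1): no bracket -> illegal
(4,7): no bracket -> illegal
(5,0): no bracket -> illegal
(5,2): flips 2 -> legal
(5,5): flips 2 -> legal
(5,6): flips 1 -> legal
(5,7): flips 1 -> legal
(6,0): flips 2 -> legal
(6,1): no bracket -> illegal
(6,2): flips 2 -> legal
(6,3): flips 2 -> legal
(6,5): flips 2 -> legal
(7,3): no bracket -> illegal
(7,4): flips 3 -> legal
(7,5): flips 3 -> legal
B mobility = 15
-- W to move --
(0,3): no bracket -> illegal
(0,4): flips 3 -> legal
(0,5): no bracket -> illegal
(1,3): flips 4 -> legal
(1,5): flips 4 -> legal
(1,6): flips 2 -> legal
(2,0): flips 1 -> legal
(2,1): flips 1 -> legal
(2,6): flips 4 -> legal
(3,0): no bracket -> illegal
(3,6): no bracket -> illegal
(4,0): flips 1 -> legal
(4,1): no bracket -> illegal
W mobility = 8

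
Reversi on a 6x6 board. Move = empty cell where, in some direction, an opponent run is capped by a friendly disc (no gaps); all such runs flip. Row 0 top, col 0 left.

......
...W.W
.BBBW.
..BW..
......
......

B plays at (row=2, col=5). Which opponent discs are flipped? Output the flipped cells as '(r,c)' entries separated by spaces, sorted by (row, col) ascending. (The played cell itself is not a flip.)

Dir NW: first cell '.' (not opp) -> no flip
Dir N: opp run (1,5), next='.' -> no flip
Dir NE: edge -> no flip
Dir W: opp run (2,4) capped by B -> flip
Dir E: edge -> no flip
Dir SW: first cell '.' (not opp) -> no flip
Dir S: first cell '.' (not opp) -> no flip
Dir SE: edge -> no flip

Answer: (2,4)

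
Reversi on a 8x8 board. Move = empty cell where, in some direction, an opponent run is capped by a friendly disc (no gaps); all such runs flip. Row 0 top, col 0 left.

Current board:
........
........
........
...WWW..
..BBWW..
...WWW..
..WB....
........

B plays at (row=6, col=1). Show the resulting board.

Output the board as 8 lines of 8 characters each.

Place B at (6,1); scan 8 dirs for brackets.
Dir NW: first cell '.' (not opp) -> no flip
Dir N: first cell '.' (not opp) -> no flip
Dir NE: first cell '.' (not opp) -> no flip
Dir W: first cell '.' (not opp) -> no flip
Dir E: opp run (6,2) capped by B -> flip
Dir SW: first cell '.' (not opp) -> no flip
Dir S: first cell '.' (not opp) -> no flip
Dir SE: first cell '.' (not opp) -> no flip
All flips: (6,2)

Answer: ........
........
........
...WWW..
..BBWW..
...WWW..
.BBB....
........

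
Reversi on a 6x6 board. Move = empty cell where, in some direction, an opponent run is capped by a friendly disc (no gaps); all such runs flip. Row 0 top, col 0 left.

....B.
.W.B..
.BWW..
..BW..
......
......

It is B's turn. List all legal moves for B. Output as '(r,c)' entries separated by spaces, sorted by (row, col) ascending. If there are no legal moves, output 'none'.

Answer: (0,1) (1,2) (1,4) (2,4) (3,1) (3,4) (4,3)

Derivation:
(0,0): no bracket -> illegal
(0,1): flips 1 -> legal
(0,2): no bracket -> illegal
(1,0): no bracket -> illegal
(1,2): flips 1 -> legal
(1,4): flips 1 -> legal
(2,0): no bracket -> illegal
(2,4): flips 2 -> legal
(3,1): flips 1 -> legal
(3,4): flips 1 -> legal
(4,2): no bracket -> illegal
(4,3): flips 2 -> legal
(4,4): no bracket -> illegal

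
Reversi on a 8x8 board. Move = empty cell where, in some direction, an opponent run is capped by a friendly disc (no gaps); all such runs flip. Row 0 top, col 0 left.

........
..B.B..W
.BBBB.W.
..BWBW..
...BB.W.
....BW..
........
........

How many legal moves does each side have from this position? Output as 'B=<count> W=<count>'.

-- B to move --
(0,6): no bracket -> illegal
(0,7): no bracket -> illegal
(1,5): no bracket -> illegal
(1,6): no bracket -> illegal
(2,5): no bracket -> illegal
(2,7): no bracket -> illegal
(3,6): flips 1 -> legal
(3,7): no bracket -> illegal
(4,2): flips 1 -> legal
(4,5): no bracket -> illegal
(4,7): no bracket -> illegal
(5,6): flips 1 -> legal
(5,7): flips 2 -> legal
(6,4): no bracket -> illegal
(6,5): no bracket -> illegal
(6,6): flips 1 -> legal
B mobility = 5
-- W to move --
(0,1): no bracket -> illegal
(0,2): no bracket -> illegal
(0,3): no bracket -> illegal
(0,4): no bracket -> illegal
(0,5): no bracket -> illegal
(1,0): no bracket -> illegal
(1,1): flips 1 -> legal
(1,3): flips 2 -> legal
(1,5): flips 1 -> legal
(2,0): no bracket -> illegal
(2,5): no bracket -> illegal
(3,0): no bracket -> illegal
(3,1): flips 1 -> legal
(4,1): no bracket -> illegal
(4,2): no bracket -> illegal
(4,5): no bracket -> illegal
(5,2): no bracket -> illegal
(5,3): flips 3 -> legal
(6,3): no bracket -> illegal
(6,4): no bracket -> illegal
(6,5): no bracket -> illegal
W mobility = 5

Answer: B=5 W=5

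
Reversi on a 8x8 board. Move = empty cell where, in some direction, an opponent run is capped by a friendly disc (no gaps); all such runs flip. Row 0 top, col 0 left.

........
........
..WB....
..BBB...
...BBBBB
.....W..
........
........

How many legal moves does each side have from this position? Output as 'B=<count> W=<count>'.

-- B to move --
(1,1): flips 1 -> legal
(1,2): flips 1 -> legal
(1,3): no bracket -> illegal
(2,1): flips 1 -> legal
(3,1): no bracket -> illegal
(5,4): no bracket -> illegal
(5,6): no bracket -> illegal
(6,4): flips 1 -> legal
(6,5): flips 1 -> legal
(6,6): flips 1 -> legal
B mobility = 6
-- W to move --
(1,2): no bracket -> illegal
(1,3): no bracket -> illegal
(1,4): no bracket -> illegal
(2,1): no bracket -> illegal
(2,4): flips 1 -> legal
(2,5): no bracket -> illegal
(3,1): no bracket -> illegal
(3,5): flips 1 -> legal
(3,6): no bracket -> illegal
(3,7): flips 1 -> legal
(4,1): no bracket -> illegal
(4,2): flips 1 -> legal
(5,2): no bracket -> illegal
(5,3): no bracket -> illegal
(5,4): no bracket -> illegal
(5,6): no bracket -> illegal
(5,7): no bracket -> illegal
W mobility = 4

Answer: B=6 W=4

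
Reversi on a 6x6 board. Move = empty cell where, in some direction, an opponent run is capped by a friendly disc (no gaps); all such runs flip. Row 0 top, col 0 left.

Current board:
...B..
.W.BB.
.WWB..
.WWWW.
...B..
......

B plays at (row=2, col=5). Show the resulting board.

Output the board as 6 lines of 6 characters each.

Answer: ...B..
.W.BB.
.WWB.B
.WWWB.
...B..
......

Derivation:
Place B at (2,5); scan 8 dirs for brackets.
Dir NW: first cell 'B' (not opp) -> no flip
Dir N: first cell '.' (not opp) -> no flip
Dir NE: edge -> no flip
Dir W: first cell '.' (not opp) -> no flip
Dir E: edge -> no flip
Dir SW: opp run (3,4) capped by B -> flip
Dir S: first cell '.' (not opp) -> no flip
Dir SE: edge -> no flip
All flips: (3,4)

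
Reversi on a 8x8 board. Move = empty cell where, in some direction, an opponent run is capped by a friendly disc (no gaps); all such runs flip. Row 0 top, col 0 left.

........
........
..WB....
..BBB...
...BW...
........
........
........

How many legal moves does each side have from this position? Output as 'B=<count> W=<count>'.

Answer: B=6 W=2

Derivation:
-- B to move --
(1,1): flips 1 -> legal
(1,2): flips 1 -> legal
(1,3): no bracket -> illegal
(2,1): flips 1 -> legal
(3,1): no bracket -> illegal
(3,5): no bracket -> illegal
(4,5): flips 1 -> legal
(5,3): no bracket -> illegal
(5,4): flips 1 -> legal
(5,5): flips 1 -> legal
B mobility = 6
-- W to move --
(1,2): no bracket -> illegal
(1,3): no bracket -> illegal
(1,4): no bracket -> illegal
(2,1): no bracket -> illegal
(2,4): flips 2 -> legal
(2,5): no bracket -> illegal
(3,1): no bracket -> illegal
(3,5): no bracket -> illegal
(4,1): no bracket -> illegal
(4,2): flips 2 -> legal
(4,5): no bracket -> illegal
(5,2): no bracket -> illegal
(5,3): no bracket -> illegal
(5,4): no bracket -> illegal
W mobility = 2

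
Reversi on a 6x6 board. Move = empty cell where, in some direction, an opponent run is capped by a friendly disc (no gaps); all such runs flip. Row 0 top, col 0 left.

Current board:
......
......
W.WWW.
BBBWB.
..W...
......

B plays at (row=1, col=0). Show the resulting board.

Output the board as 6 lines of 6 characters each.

Place B at (1,0); scan 8 dirs for brackets.
Dir NW: edge -> no flip
Dir N: first cell '.' (not opp) -> no flip
Dir NE: first cell '.' (not opp) -> no flip
Dir W: edge -> no flip
Dir E: first cell '.' (not opp) -> no flip
Dir SW: edge -> no flip
Dir S: opp run (2,0) capped by B -> flip
Dir SE: first cell '.' (not opp) -> no flip
All flips: (2,0)

Answer: ......
B.....
B.WWW.
BBBWB.
..W...
......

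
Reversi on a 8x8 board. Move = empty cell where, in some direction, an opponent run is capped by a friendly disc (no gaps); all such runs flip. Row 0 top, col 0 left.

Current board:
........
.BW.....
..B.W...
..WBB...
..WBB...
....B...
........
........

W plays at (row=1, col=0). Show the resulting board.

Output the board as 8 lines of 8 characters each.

Place W at (1,0); scan 8 dirs for brackets.
Dir NW: edge -> no flip
Dir N: first cell '.' (not opp) -> no flip
Dir NE: first cell '.' (not opp) -> no flip
Dir W: edge -> no flip
Dir E: opp run (1,1) capped by W -> flip
Dir SW: edge -> no flip
Dir S: first cell '.' (not opp) -> no flip
Dir SE: first cell '.' (not opp) -> no flip
All flips: (1,1)

Answer: ........
WWW.....
..B.W...
..WBB...
..WBB...
....B...
........
........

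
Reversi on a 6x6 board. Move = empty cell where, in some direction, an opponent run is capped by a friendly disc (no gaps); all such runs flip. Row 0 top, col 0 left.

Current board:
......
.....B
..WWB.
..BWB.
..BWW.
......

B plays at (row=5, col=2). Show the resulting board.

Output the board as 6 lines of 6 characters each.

Place B at (5,2); scan 8 dirs for brackets.
Dir NW: first cell '.' (not opp) -> no flip
Dir N: first cell 'B' (not opp) -> no flip
Dir NE: opp run (4,3) capped by B -> flip
Dir W: first cell '.' (not opp) -> no flip
Dir E: first cell '.' (not opp) -> no flip
Dir SW: edge -> no flip
Dir S: edge -> no flip
Dir SE: edge -> no flip
All flips: (4,3)

Answer: ......
.....B
..WWB.
..BWB.
..BBW.
..B...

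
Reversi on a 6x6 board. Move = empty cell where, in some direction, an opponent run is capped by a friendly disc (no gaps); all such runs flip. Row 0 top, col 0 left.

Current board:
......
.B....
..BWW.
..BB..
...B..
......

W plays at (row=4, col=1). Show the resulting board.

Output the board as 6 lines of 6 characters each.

Answer: ......
.B....
..BWW.
..WB..
.W.B..
......

Derivation:
Place W at (4,1); scan 8 dirs for brackets.
Dir NW: first cell '.' (not opp) -> no flip
Dir N: first cell '.' (not opp) -> no flip
Dir NE: opp run (3,2) capped by W -> flip
Dir W: first cell '.' (not opp) -> no flip
Dir E: first cell '.' (not opp) -> no flip
Dir SW: first cell '.' (not opp) -> no flip
Dir S: first cell '.' (not opp) -> no flip
Dir SE: first cell '.' (not opp) -> no flip
All flips: (3,2)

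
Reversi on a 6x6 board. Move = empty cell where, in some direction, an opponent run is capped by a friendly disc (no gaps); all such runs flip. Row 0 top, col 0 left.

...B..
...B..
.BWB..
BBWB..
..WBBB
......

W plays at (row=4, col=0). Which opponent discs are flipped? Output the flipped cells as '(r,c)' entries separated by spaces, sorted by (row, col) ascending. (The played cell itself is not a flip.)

Answer: (3,1)

Derivation:
Dir NW: edge -> no flip
Dir N: opp run (3,0), next='.' -> no flip
Dir NE: opp run (3,1) capped by W -> flip
Dir W: edge -> no flip
Dir E: first cell '.' (not opp) -> no flip
Dir SW: edge -> no flip
Dir S: first cell '.' (not opp) -> no flip
Dir SE: first cell '.' (not opp) -> no flip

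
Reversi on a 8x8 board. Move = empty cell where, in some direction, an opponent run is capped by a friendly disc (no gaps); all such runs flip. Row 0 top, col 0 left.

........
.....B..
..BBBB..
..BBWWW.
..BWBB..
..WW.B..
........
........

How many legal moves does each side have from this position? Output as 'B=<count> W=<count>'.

Answer: B=10 W=12

Derivation:
-- B to move --
(2,6): flips 1 -> legal
(2,7): flips 1 -> legal
(3,7): flips 3 -> legal
(4,1): no bracket -> illegal
(4,6): flips 1 -> legal
(4,7): flips 1 -> legal
(5,1): no bracket -> illegal
(5,4): flips 1 -> legal
(6,1): flips 3 -> legal
(6,2): flips 2 -> legal
(6,3): flips 2 -> legal
(6,4): flips 1 -> legal
B mobility = 10
-- W to move --
(0,4): no bracket -> illegal
(0,5): flips 2 -> legal
(0,6): no bracket -> illegal
(1,1): no bracket -> illegal
(1,2): flips 4 -> legal
(1,3): flips 3 -> legal
(1,4): flips 2 -> legal
(1,6): flips 1 -> legal
(2,1): flips 1 -> legal
(2,6): no bracket -> illegal
(3,1): flips 3 -> legal
(4,1): flips 1 -> legal
(4,6): flips 2 -> legal
(5,1): no bracket -> illegal
(5,4): flips 2 -> legal
(5,6): flips 1 -> legal
(6,4): no bracket -> illegal
(6,5): flips 2 -> legal
(6,6): no bracket -> illegal
W mobility = 12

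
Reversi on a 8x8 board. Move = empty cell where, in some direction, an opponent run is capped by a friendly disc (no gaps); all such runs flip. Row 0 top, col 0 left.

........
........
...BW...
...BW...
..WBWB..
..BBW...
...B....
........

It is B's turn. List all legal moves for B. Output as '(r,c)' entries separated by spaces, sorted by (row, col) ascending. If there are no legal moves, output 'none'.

(1,3): no bracket -> illegal
(1,4): no bracket -> illegal
(1,5): flips 1 -> legal
(2,5): flips 2 -> legal
(3,1): flips 1 -> legal
(3,2): flips 1 -> legal
(3,5): flips 2 -> legal
(4,1): flips 1 -> legal
(5,1): flips 1 -> legal
(5,5): flips 2 -> legal
(6,4): no bracket -> illegal
(6,5): flips 1 -> legal

Answer: (1,5) (2,5) (3,1) (3,2) (3,5) (4,1) (5,1) (5,5) (6,5)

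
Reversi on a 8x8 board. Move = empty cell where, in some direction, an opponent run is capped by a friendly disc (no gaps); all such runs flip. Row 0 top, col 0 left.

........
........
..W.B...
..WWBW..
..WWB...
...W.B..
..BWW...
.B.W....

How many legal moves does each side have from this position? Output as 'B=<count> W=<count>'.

Answer: B=9 W=8

Derivation:
-- B to move --
(1,1): flips 2 -> legal
(1,2): no bracket -> illegal
(1,3): no bracket -> illegal
(2,1): no bracket -> illegal
(2,3): no bracket -> illegal
(2,5): no bracket -> illegal
(2,6): flips 1 -> legal
(3,1): flips 2 -> legal
(3,6): flips 1 -> legal
(4,1): flips 2 -> legal
(4,5): no bracket -> illegal
(4,6): flips 1 -> legal
(5,1): flips 2 -> legal
(5,2): flips 1 -> legal
(5,4): no bracket -> illegal
(6,5): flips 2 -> legal
(7,2): no bracket -> illegal
(7,4): no bracket -> illegal
(7,5): no bracket -> illegal
B mobility = 9
-- W to move --
(1,3): flips 1 -> legal
(1,4): no bracket -> illegal
(1,5): flips 1 -> legal
(2,3): no bracket -> illegal
(2,5): flips 1 -> legal
(4,5): flips 1 -> legal
(4,6): flips 1 -> legal
(5,1): flips 1 -> legal
(5,2): no bracket -> illegal
(5,4): no bracket -> illegal
(5,6): no bracket -> illegal
(6,0): no bracket -> illegal
(6,1): flips 1 -> legal
(6,5): no bracket -> illegal
(6,6): flips 2 -> legal
(7,0): no bracket -> illegal
(7,2): no bracket -> illegal
W mobility = 8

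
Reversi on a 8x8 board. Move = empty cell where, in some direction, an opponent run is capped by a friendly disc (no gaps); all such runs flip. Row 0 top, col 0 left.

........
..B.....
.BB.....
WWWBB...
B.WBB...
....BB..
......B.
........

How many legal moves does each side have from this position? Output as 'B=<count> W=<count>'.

-- B to move --
(2,0): flips 1 -> legal
(2,3): no bracket -> illegal
(4,1): flips 2 -> legal
(5,1): flips 1 -> legal
(5,2): flips 2 -> legal
(5,3): no bracket -> illegal
B mobility = 4
-- W to move --
(0,1): no bracket -> illegal
(0,2): flips 2 -> legal
(0,3): flips 2 -> legal
(1,0): flips 1 -> legal
(1,1): flips 1 -> legal
(1,3): flips 1 -> legal
(2,0): no bracket -> illegal
(2,3): no bracket -> illegal
(2,4): flips 1 -> legal
(2,5): no bracket -> illegal
(3,5): flips 2 -> legal
(4,1): no bracket -> illegal
(4,5): flips 2 -> legal
(4,6): no bracket -> illegal
(5,0): flips 1 -> legal
(5,1): no bracket -> illegal
(5,2): no bracket -> illegal
(5,3): no bracket -> illegal
(5,6): no bracket -> illegal
(5,7): no bracket -> illegal
(6,3): no bracket -> illegal
(6,4): no bracket -> illegal
(6,5): flips 2 -> legal
(6,7): no bracket -> illegal
(7,5): no bracket -> illegal
(7,6): no bracket -> illegal
(7,7): no bracket -> illegal
W mobility = 10

Answer: B=4 W=10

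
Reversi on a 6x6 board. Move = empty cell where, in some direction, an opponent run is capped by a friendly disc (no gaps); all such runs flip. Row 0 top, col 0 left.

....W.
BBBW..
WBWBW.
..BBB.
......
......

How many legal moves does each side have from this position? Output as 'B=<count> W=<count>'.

-- B to move --
(0,2): no bracket -> illegal
(0,3): flips 1 -> legal
(0,5): no bracket -> illegal
(1,4): flips 2 -> legal
(1,5): flips 1 -> legal
(2,5): flips 1 -> legal
(3,0): flips 1 -> legal
(3,1): no bracket -> illegal
(3,5): no bracket -> illegal
B mobility = 5
-- W to move --
(0,0): flips 2 -> legal
(0,1): no bracket -> illegal
(0,2): flips 2 -> legal
(0,3): no bracket -> illegal
(1,4): no bracket -> illegal
(2,5): no bracket -> illegal
(3,0): no bracket -> illegal
(3,1): no bracket -> illegal
(3,5): no bracket -> illegal
(4,1): no bracket -> illegal
(4,2): flips 2 -> legal
(4,3): flips 2 -> legal
(4,4): flips 2 -> legal
(4,5): no bracket -> illegal
W mobility = 5

Answer: B=5 W=5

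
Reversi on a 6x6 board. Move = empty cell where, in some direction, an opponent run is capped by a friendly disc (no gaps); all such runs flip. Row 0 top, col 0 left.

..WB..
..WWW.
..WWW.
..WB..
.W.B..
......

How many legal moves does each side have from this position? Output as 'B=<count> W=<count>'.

-- B to move --
(0,1): flips 1 -> legal
(0,4): no bracket -> illegal
(0,5): no bracket -> illegal
(1,1): flips 1 -> legal
(1,5): flips 1 -> legal
(2,1): flips 2 -> legal
(2,5): flips 1 -> legal
(3,0): no bracket -> illegal
(3,1): flips 1 -> legal
(3,4): no bracket -> illegal
(3,5): no bracket -> illegal
(4,0): no bracket -> illegal
(4,2): no bracket -> illegal
(5,0): no bracket -> illegal
(5,1): no bracket -> illegal
(5,2): no bracket -> illegal
B mobility = 6
-- W to move --
(0,4): flips 1 -> legal
(3,4): flips 1 -> legal
(4,2): flips 1 -> legal
(4,4): flips 1 -> legal
(5,2): no bracket -> illegal
(5,3): flips 2 -> legal
(5,4): flips 1 -> legal
W mobility = 6

Answer: B=6 W=6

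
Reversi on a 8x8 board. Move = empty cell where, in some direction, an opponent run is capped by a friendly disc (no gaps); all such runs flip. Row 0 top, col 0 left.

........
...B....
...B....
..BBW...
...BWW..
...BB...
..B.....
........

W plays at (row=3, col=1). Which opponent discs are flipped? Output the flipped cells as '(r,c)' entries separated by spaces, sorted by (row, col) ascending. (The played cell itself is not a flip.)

Dir NW: first cell '.' (not opp) -> no flip
Dir N: first cell '.' (not opp) -> no flip
Dir NE: first cell '.' (not opp) -> no flip
Dir W: first cell '.' (not opp) -> no flip
Dir E: opp run (3,2) (3,3) capped by W -> flip
Dir SW: first cell '.' (not opp) -> no flip
Dir S: first cell '.' (not opp) -> no flip
Dir SE: first cell '.' (not opp) -> no flip

Answer: (3,2) (3,3)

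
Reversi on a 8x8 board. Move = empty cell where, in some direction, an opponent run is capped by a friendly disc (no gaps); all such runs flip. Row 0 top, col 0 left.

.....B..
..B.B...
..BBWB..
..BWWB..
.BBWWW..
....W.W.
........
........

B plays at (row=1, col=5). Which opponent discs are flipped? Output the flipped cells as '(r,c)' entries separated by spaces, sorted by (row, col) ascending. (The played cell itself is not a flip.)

Dir NW: first cell '.' (not opp) -> no flip
Dir N: first cell 'B' (not opp) -> no flip
Dir NE: first cell '.' (not opp) -> no flip
Dir W: first cell 'B' (not opp) -> no flip
Dir E: first cell '.' (not opp) -> no flip
Dir SW: opp run (2,4) (3,3) capped by B -> flip
Dir S: first cell 'B' (not opp) -> no flip
Dir SE: first cell '.' (not opp) -> no flip

Answer: (2,4) (3,3)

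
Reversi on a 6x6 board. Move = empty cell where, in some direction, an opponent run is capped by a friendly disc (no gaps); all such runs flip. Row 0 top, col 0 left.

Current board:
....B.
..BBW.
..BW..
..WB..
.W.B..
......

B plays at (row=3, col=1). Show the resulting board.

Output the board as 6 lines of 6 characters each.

Place B at (3,1); scan 8 dirs for brackets.
Dir NW: first cell '.' (not opp) -> no flip
Dir N: first cell '.' (not opp) -> no flip
Dir NE: first cell 'B' (not opp) -> no flip
Dir W: first cell '.' (not opp) -> no flip
Dir E: opp run (3,2) capped by B -> flip
Dir SW: first cell '.' (not opp) -> no flip
Dir S: opp run (4,1), next='.' -> no flip
Dir SE: first cell '.' (not opp) -> no flip
All flips: (3,2)

Answer: ....B.
..BBW.
..BW..
.BBB..
.W.B..
......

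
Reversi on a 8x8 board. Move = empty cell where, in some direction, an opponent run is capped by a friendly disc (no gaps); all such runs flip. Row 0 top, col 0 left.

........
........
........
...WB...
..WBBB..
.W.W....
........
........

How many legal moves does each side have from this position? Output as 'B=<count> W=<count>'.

-- B to move --
(2,2): flips 1 -> legal
(2,3): flips 1 -> legal
(2,4): no bracket -> illegal
(3,1): no bracket -> illegal
(3,2): flips 1 -> legal
(4,0): no bracket -> illegal
(4,1): flips 1 -> legal
(5,0): no bracket -> illegal
(5,2): no bracket -> illegal
(5,4): no bracket -> illegal
(6,0): no bracket -> illegal
(6,1): no bracket -> illegal
(6,2): flips 1 -> legal
(6,3): flips 1 -> legal
(6,4): no bracket -> illegal
B mobility = 6
-- W to move --
(2,3): no bracket -> illegal
(2,4): no bracket -> illegal
(2,5): no bracket -> illegal
(3,2): no bracket -> illegal
(3,5): flips 2 -> legal
(3,6): no bracket -> illegal
(4,6): flips 3 -> legal
(5,2): no bracket -> illegal
(5,4): no bracket -> illegal
(5,5): flips 1 -> legal
(5,6): no bracket -> illegal
W mobility = 3

Answer: B=6 W=3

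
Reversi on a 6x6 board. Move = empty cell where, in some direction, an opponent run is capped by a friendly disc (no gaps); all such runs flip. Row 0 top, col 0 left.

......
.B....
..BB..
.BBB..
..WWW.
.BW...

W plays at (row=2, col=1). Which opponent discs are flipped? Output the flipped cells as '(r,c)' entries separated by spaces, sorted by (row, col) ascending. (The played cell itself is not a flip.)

Dir NW: first cell '.' (not opp) -> no flip
Dir N: opp run (1,1), next='.' -> no flip
Dir NE: first cell '.' (not opp) -> no flip
Dir W: first cell '.' (not opp) -> no flip
Dir E: opp run (2,2) (2,3), next='.' -> no flip
Dir SW: first cell '.' (not opp) -> no flip
Dir S: opp run (3,1), next='.' -> no flip
Dir SE: opp run (3,2) capped by W -> flip

Answer: (3,2)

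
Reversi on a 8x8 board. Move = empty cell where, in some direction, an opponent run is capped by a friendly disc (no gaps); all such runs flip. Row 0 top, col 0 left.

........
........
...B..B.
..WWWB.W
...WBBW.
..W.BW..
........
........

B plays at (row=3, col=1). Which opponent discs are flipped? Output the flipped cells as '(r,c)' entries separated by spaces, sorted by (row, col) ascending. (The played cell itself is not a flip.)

Dir NW: first cell '.' (not opp) -> no flip
Dir N: first cell '.' (not opp) -> no flip
Dir NE: first cell '.' (not opp) -> no flip
Dir W: first cell '.' (not opp) -> no flip
Dir E: opp run (3,2) (3,3) (3,4) capped by B -> flip
Dir SW: first cell '.' (not opp) -> no flip
Dir S: first cell '.' (not opp) -> no flip
Dir SE: first cell '.' (not opp) -> no flip

Answer: (3,2) (3,3) (3,4)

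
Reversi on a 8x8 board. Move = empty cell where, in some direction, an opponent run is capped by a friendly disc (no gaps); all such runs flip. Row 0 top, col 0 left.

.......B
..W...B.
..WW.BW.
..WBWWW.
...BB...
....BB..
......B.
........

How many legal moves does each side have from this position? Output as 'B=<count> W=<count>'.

Answer: B=11 W=9

Derivation:
-- B to move --
(0,1): no bracket -> illegal
(0,2): no bracket -> illegal
(0,3): no bracket -> illegal
(1,1): flips 1 -> legal
(1,3): flips 1 -> legal
(1,4): no bracket -> illegal
(1,5): no bracket -> illegal
(1,7): flips 2 -> legal
(2,1): flips 1 -> legal
(2,4): flips 1 -> legal
(2,7): flips 1 -> legal
(3,1): flips 1 -> legal
(3,7): flips 3 -> legal
(4,1): no bracket -> illegal
(4,2): no bracket -> illegal
(4,5): flips 1 -> legal
(4,6): flips 2 -> legal
(4,7): flips 1 -> legal
B mobility = 11
-- W to move --
(0,5): no bracket -> illegal
(0,6): flips 1 -> legal
(1,4): flips 1 -> legal
(1,5): flips 1 -> legal
(1,7): no bracket -> illegal
(2,4): flips 1 -> legal
(2,7): no bracket -> illegal
(4,2): no bracket -> illegal
(4,5): no bracket -> illegal
(4,6): no bracket -> illegal
(5,2): flips 1 -> legal
(5,3): flips 3 -> legal
(5,6): no bracket -> illegal
(5,7): no bracket -> illegal
(6,3): no bracket -> illegal
(6,4): flips 2 -> legal
(6,5): flips 2 -> legal
(6,7): no bracket -> illegal
(7,5): no bracket -> illegal
(7,6): no bracket -> illegal
(7,7): flips 4 -> legal
W mobility = 9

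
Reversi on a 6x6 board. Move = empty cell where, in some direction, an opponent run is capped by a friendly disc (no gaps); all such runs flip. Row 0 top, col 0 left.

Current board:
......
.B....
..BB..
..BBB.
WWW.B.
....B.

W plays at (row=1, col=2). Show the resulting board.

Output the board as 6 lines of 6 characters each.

Place W at (1,2); scan 8 dirs for brackets.
Dir NW: first cell '.' (not opp) -> no flip
Dir N: first cell '.' (not opp) -> no flip
Dir NE: first cell '.' (not opp) -> no flip
Dir W: opp run (1,1), next='.' -> no flip
Dir E: first cell '.' (not opp) -> no flip
Dir SW: first cell '.' (not opp) -> no flip
Dir S: opp run (2,2) (3,2) capped by W -> flip
Dir SE: opp run (2,3) (3,4), next='.' -> no flip
All flips: (2,2) (3,2)

Answer: ......
.BW...
..WB..
..WBB.
WWW.B.
....B.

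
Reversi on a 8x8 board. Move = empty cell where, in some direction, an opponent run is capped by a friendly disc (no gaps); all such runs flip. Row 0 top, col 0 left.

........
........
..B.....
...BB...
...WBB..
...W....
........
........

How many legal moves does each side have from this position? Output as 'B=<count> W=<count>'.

Answer: B=4 W=4

Derivation:
-- B to move --
(3,2): no bracket -> illegal
(4,2): flips 1 -> legal
(5,2): flips 1 -> legal
(5,4): no bracket -> illegal
(6,2): flips 1 -> legal
(6,3): flips 2 -> legal
(6,4): no bracket -> illegal
B mobility = 4
-- W to move --
(1,1): no bracket -> illegal
(1,2): no bracket -> illegal
(1,3): no bracket -> illegal
(2,1): no bracket -> illegal
(2,3): flips 1 -> legal
(2,4): no bracket -> illegal
(2,5): flips 1 -> legal
(3,1): no bracket -> illegal
(3,2): no bracket -> illegal
(3,5): flips 1 -> legal
(3,6): no bracket -> illegal
(4,2): no bracket -> illegal
(4,6): flips 2 -> legal
(5,4): no bracket -> illegal
(5,5): no bracket -> illegal
(5,6): no bracket -> illegal
W mobility = 4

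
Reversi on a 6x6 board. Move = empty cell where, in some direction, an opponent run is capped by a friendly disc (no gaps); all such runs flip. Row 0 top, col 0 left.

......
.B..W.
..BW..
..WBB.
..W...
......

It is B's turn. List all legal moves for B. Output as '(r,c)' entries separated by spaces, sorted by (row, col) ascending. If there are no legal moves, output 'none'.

(0,3): no bracket -> illegal
(0,4): no bracket -> illegal
(0,5): no bracket -> illegal
(1,2): flips 1 -> legal
(1,3): flips 1 -> legal
(1,5): no bracket -> illegal
(2,1): no bracket -> illegal
(2,4): flips 1 -> legal
(2,5): no bracket -> illegal
(3,1): flips 1 -> legal
(4,1): no bracket -> illegal
(4,3): no bracket -> illegal
(5,1): flips 1 -> legal
(5,2): flips 2 -> legal
(5,3): no bracket -> illegal

Answer: (1,2) (1,3) (2,4) (3,1) (5,1) (5,2)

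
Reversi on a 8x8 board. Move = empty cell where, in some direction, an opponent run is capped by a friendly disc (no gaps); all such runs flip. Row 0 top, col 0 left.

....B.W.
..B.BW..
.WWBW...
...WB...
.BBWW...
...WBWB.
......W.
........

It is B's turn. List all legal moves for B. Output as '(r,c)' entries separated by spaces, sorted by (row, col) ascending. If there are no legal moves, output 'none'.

Answer: (1,6) (2,0) (2,5) (2,6) (3,0) (3,2) (4,5) (5,2) (6,3) (6,4) (7,6)

Derivation:
(0,5): no bracket -> illegal
(0,7): no bracket -> illegal
(1,0): no bracket -> illegal
(1,1): no bracket -> illegal
(1,3): no bracket -> illegal
(1,6): flips 1 -> legal
(1,7): no bracket -> illegal
(2,0): flips 2 -> legal
(2,5): flips 1 -> legal
(2,6): flips 1 -> legal
(3,0): flips 1 -> legal
(3,1): no bracket -> illegal
(3,2): flips 3 -> legal
(3,5): no bracket -> illegal
(4,5): flips 2 -> legal
(4,6): no bracket -> illegal
(5,2): flips 2 -> legal
(5,7): no bracket -> illegal
(6,2): no bracket -> illegal
(6,3): flips 3 -> legal
(6,4): flips 1 -> legal
(6,5): no bracket -> illegal
(6,7): no bracket -> illegal
(7,5): no bracket -> illegal
(7,6): flips 1 -> legal
(7,7): no bracket -> illegal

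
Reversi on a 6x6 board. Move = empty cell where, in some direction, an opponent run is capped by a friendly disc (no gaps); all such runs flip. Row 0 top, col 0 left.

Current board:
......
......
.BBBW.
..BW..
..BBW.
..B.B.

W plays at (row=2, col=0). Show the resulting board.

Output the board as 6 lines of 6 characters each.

Place W at (2,0); scan 8 dirs for brackets.
Dir NW: edge -> no flip
Dir N: first cell '.' (not opp) -> no flip
Dir NE: first cell '.' (not opp) -> no flip
Dir W: edge -> no flip
Dir E: opp run (2,1) (2,2) (2,3) capped by W -> flip
Dir SW: edge -> no flip
Dir S: first cell '.' (not opp) -> no flip
Dir SE: first cell '.' (not opp) -> no flip
All flips: (2,1) (2,2) (2,3)

Answer: ......
......
WWWWW.
..BW..
..BBW.
..B.B.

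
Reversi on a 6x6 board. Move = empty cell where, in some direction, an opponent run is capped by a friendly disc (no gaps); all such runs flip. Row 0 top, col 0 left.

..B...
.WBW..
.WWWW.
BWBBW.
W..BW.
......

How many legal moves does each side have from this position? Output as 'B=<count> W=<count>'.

Answer: B=11 W=8

Derivation:
-- B to move --
(0,0): flips 2 -> legal
(0,1): no bracket -> illegal
(0,3): flips 2 -> legal
(0,4): no bracket -> illegal
(1,0): flips 2 -> legal
(1,4): flips 2 -> legal
(1,5): flips 1 -> legal
(2,0): flips 1 -> legal
(2,5): flips 1 -> legal
(3,5): flips 3 -> legal
(4,1): no bracket -> illegal
(4,2): no bracket -> illegal
(4,5): flips 3 -> legal
(5,0): flips 1 -> legal
(5,1): no bracket -> illegal
(5,3): no bracket -> illegal
(5,4): no bracket -> illegal
(5,5): flips 1 -> legal
B mobility = 11
-- W to move --
(0,1): flips 1 -> legal
(0,3): flips 1 -> legal
(2,0): flips 1 -> legal
(4,1): flips 1 -> legal
(4,2): flips 3 -> legal
(5,2): flips 1 -> legal
(5,3): flips 2 -> legal
(5,4): flips 2 -> legal
W mobility = 8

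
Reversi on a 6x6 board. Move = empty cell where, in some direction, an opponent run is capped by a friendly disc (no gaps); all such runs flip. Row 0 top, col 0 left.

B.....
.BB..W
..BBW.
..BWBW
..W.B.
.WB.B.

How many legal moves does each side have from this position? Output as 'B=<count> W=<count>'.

Answer: B=4 W=6

Derivation:
-- B to move --
(0,4): no bracket -> illegal
(0,5): no bracket -> illegal
(1,3): no bracket -> illegal
(1,4): flips 1 -> legal
(2,5): flips 1 -> legal
(3,1): no bracket -> illegal
(4,0): no bracket -> illegal
(4,1): no bracket -> illegal
(4,3): flips 1 -> legal
(4,5): no bracket -> illegal
(5,0): flips 1 -> legal
(5,3): no bracket -> illegal
B mobility = 4
-- W to move --
(0,1): no bracket -> illegal
(0,2): flips 3 -> legal
(0,3): no bracket -> illegal
(1,0): no bracket -> illegal
(1,3): flips 1 -> legal
(1,4): no bracket -> illegal
(2,0): no bracket -> illegal
(2,1): flips 2 -> legal
(2,5): no bracket -> illegal
(3,1): flips 1 -> legal
(4,1): no bracket -> illegal
(4,3): no bracket -> illegal
(4,5): no bracket -> illegal
(5,3): flips 2 -> legal
(5,5): flips 1 -> legal
W mobility = 6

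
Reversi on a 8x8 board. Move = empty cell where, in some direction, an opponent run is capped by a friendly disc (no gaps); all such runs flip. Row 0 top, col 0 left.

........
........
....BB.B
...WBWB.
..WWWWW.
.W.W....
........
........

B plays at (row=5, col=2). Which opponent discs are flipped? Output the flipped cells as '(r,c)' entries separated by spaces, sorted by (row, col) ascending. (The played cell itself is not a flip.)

Answer: (4,3)

Derivation:
Dir NW: first cell '.' (not opp) -> no flip
Dir N: opp run (4,2), next='.' -> no flip
Dir NE: opp run (4,3) capped by B -> flip
Dir W: opp run (5,1), next='.' -> no flip
Dir E: opp run (5,3), next='.' -> no flip
Dir SW: first cell '.' (not opp) -> no flip
Dir S: first cell '.' (not opp) -> no flip
Dir SE: first cell '.' (not opp) -> no flip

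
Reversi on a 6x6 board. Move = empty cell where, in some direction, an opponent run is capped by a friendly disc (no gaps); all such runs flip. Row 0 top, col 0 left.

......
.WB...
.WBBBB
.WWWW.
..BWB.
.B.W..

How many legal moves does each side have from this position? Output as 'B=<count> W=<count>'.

Answer: B=8 W=12

Derivation:
-- B to move --
(0,0): flips 1 -> legal
(0,1): no bracket -> illegal
(0,2): no bracket -> illegal
(1,0): flips 1 -> legal
(2,0): flips 2 -> legal
(3,0): flips 1 -> legal
(3,5): no bracket -> illegal
(4,0): flips 1 -> legal
(4,1): flips 1 -> legal
(4,5): flips 1 -> legal
(5,2): flips 2 -> legal
(5,4): no bracket -> illegal
B mobility = 8
-- W to move --
(0,1): flips 2 -> legal
(0,2): flips 2 -> legal
(0,3): flips 1 -> legal
(1,3): flips 3 -> legal
(1,4): flips 2 -> legal
(1,5): flips 1 -> legal
(3,5): flips 1 -> legal
(4,0): no bracket -> illegal
(4,1): flips 1 -> legal
(4,5): flips 1 -> legal
(5,0): no bracket -> illegal
(5,2): flips 1 -> legal
(5,4): flips 1 -> legal
(5,5): flips 1 -> legal
W mobility = 12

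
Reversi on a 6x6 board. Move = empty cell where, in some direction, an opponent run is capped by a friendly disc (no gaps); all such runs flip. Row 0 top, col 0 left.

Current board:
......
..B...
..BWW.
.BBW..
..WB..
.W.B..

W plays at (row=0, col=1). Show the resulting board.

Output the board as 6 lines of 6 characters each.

Answer: .W....
..W...
..BWW.
.BBW..
..WB..
.W.B..

Derivation:
Place W at (0,1); scan 8 dirs for brackets.
Dir NW: edge -> no flip
Dir N: edge -> no flip
Dir NE: edge -> no flip
Dir W: first cell '.' (not opp) -> no flip
Dir E: first cell '.' (not opp) -> no flip
Dir SW: first cell '.' (not opp) -> no flip
Dir S: first cell '.' (not opp) -> no flip
Dir SE: opp run (1,2) capped by W -> flip
All flips: (1,2)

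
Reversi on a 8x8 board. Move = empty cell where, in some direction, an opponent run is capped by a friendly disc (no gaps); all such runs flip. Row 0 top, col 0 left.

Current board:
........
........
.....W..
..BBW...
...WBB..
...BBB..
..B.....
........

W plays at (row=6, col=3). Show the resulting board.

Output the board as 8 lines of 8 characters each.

Answer: ........
........
.....W..
..BBW...
...WBB..
...WBB..
..BW....
........

Derivation:
Place W at (6,3); scan 8 dirs for brackets.
Dir NW: first cell '.' (not opp) -> no flip
Dir N: opp run (5,3) capped by W -> flip
Dir NE: opp run (5,4) (4,5), next='.' -> no flip
Dir W: opp run (6,2), next='.' -> no flip
Dir E: first cell '.' (not opp) -> no flip
Dir SW: first cell '.' (not opp) -> no flip
Dir S: first cell '.' (not opp) -> no flip
Dir SE: first cell '.' (not opp) -> no flip
All flips: (5,3)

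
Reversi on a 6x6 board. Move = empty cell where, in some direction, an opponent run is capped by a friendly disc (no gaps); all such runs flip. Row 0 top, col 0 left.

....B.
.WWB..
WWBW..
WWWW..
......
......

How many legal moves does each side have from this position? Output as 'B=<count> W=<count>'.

-- B to move --
(0,0): flips 1 -> legal
(0,1): no bracket -> illegal
(0,2): flips 1 -> legal
(0,3): no bracket -> illegal
(1,0): flips 2 -> legal
(1,4): no bracket -> illegal
(2,4): flips 1 -> legal
(3,4): no bracket -> illegal
(4,0): flips 1 -> legal
(4,1): no bracket -> illegal
(4,2): flips 1 -> legal
(4,3): flips 2 -> legal
(4,4): flips 1 -> legal
B mobility = 8
-- W to move --
(0,2): no bracket -> illegal
(0,3): flips 1 -> legal
(0,5): no bracket -> illegal
(1,4): flips 1 -> legal
(1,5): no bracket -> illegal
(2,4): no bracket -> illegal
W mobility = 2

Answer: B=8 W=2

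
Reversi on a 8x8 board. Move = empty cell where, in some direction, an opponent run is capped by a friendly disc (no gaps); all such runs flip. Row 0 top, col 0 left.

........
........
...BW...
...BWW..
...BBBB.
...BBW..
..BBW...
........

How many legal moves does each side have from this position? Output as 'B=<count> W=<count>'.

-- B to move --
(1,3): flips 2 -> legal
(1,4): flips 2 -> legal
(1,5): flips 1 -> legal
(2,5): flips 3 -> legal
(2,6): flips 1 -> legal
(3,6): flips 2 -> legal
(5,6): flips 1 -> legal
(6,5): flips 2 -> legal
(6,6): flips 1 -> legal
(7,3): flips 2 -> legal
(7,4): flips 1 -> legal
(7,5): flips 1 -> legal
B mobility = 12
-- W to move --
(1,2): flips 1 -> legal
(1,3): no bracket -> illegal
(1,4): no bracket -> illegal
(2,2): flips 3 -> legal
(3,2): flips 1 -> legal
(3,6): no bracket -> illegal
(3,7): flips 1 -> legal
(4,2): flips 2 -> legal
(4,7): no bracket -> illegal
(5,1): no bracket -> illegal
(5,2): flips 3 -> legal
(5,6): flips 1 -> legal
(5,7): flips 1 -> legal
(6,1): flips 2 -> legal
(6,5): no bracket -> illegal
(7,1): flips 3 -> legal
(7,2): no bracket -> illegal
(7,3): no bracket -> illegal
(7,4): no bracket -> illegal
W mobility = 10

Answer: B=12 W=10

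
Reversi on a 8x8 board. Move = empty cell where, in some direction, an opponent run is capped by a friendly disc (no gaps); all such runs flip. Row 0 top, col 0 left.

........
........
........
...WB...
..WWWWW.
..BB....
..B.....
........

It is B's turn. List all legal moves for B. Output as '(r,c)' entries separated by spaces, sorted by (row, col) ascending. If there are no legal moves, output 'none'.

Answer: (2,3) (3,1) (3,2) (3,5) (5,4) (5,6)

Derivation:
(2,2): no bracket -> illegal
(2,3): flips 2 -> legal
(2,4): no bracket -> illegal
(3,1): flips 1 -> legal
(3,2): flips 2 -> legal
(3,5): flips 1 -> legal
(3,6): no bracket -> illegal
(3,7): no bracket -> illegal
(4,1): no bracket -> illegal
(4,7): no bracket -> illegal
(5,1): no bracket -> illegal
(5,4): flips 1 -> legal
(5,5): no bracket -> illegal
(5,6): flips 1 -> legal
(5,7): no bracket -> illegal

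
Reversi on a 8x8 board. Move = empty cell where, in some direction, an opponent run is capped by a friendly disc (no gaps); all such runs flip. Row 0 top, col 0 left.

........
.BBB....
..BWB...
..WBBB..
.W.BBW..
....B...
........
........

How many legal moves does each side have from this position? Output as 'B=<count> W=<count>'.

Answer: B=7 W=10

Derivation:
-- B to move --
(1,4): no bracket -> illegal
(2,1): flips 1 -> legal
(3,0): no bracket -> illegal
(3,1): flips 1 -> legal
(3,6): flips 1 -> legal
(4,0): no bracket -> illegal
(4,2): flips 1 -> legal
(4,6): flips 1 -> legal
(5,0): no bracket -> illegal
(5,1): no bracket -> illegal
(5,2): no bracket -> illegal
(5,5): flips 1 -> legal
(5,6): flips 1 -> legal
B mobility = 7
-- W to move --
(0,0): no bracket -> illegal
(0,1): flips 1 -> legal
(0,2): flips 2 -> legal
(0,3): flips 1 -> legal
(0,4): no bracket -> illegal
(1,0): no bracket -> illegal
(1,4): no bracket -> illegal
(1,5): no bracket -> illegal
(2,0): no bracket -> illegal
(2,1): flips 1 -> legal
(2,5): flips 2 -> legal
(2,6): no bracket -> illegal
(3,1): no bracket -> illegal
(3,6): flips 3 -> legal
(4,2): flips 2 -> legal
(4,6): no bracket -> illegal
(5,2): no bracket -> illegal
(5,3): flips 2 -> legal
(5,5): no bracket -> illegal
(6,3): flips 1 -> legal
(6,4): no bracket -> illegal
(6,5): flips 2 -> legal
W mobility = 10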